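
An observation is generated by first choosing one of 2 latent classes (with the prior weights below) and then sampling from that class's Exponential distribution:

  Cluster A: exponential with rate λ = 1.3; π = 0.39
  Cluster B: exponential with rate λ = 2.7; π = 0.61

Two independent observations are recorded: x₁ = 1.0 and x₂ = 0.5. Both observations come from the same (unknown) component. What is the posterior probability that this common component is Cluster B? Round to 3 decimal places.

The responsibility of component k is w_k f_k(x) divided by Σ_j w_j f_j(x).
Since both observations come from the same component, the likelihood for component k is f_k(x₁)·f_k(x₂).
  L_A = [1.3·e^(−1.3·1.0) = 1.3·e^(−1.3000) = 0.354291] × [0.67866] = 0.240443
  L_B = [2.7·e^(−2.7·1.0) = 2.7·e^(−2.7000) = 0.181455] × [0.699949] = 0.127009
Multiply by the mixture weights:
  w_A·L_A = 0.39 × 0.240443 = 0.0937728
  w_B·L_B = 0.61 × 0.127009 = 0.0774756
Marginal: 0.0937728 + 0.0774756 = 0.171248
P(Cluster B | x₁, x₂) ≈ 0.452

0.452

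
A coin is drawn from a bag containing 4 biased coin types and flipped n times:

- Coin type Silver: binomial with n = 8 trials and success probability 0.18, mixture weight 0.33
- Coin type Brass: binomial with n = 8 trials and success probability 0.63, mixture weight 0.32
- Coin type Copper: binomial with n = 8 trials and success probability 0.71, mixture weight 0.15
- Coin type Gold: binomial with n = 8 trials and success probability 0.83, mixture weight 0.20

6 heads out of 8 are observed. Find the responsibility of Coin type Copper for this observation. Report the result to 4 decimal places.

Apply Bayes' rule: the posterior for each component is proportional to its prior times its likelihood at x.
Evaluate each component's likelihood at the observed value:
  p_Silver = C(8,6)·0.18^6·0.82^2 = 28·3.40122e-05·0.6724 = 0.000640355
  p_Brass = C(8,6)·0.63^6·0.37^2 = 28·0.0625235·0.1369 = 0.239665
  p_Copper = C(8,6)·0.71^6·0.29^2 = 28·0.1281·0.0841 = 0.301651
  p_Gold = C(8,6)·0.83^6·0.17^2 = 28·0.32694·0.0289 = 0.26456
Unnormalised posteriors:
  π_Silver·p_Silver = 0.33 × 0.000640355 = 0.000211317
  π_Brass·p_Brass = 0.32 × 0.239665 = 0.0766928
  π_Copper·p_Copper = 0.15 × 0.301651 = 0.0452476
  π_Gold·p_Gold = 0.20 × 0.26456 = 0.052912
Normaliser: 0.000211317 + 0.0766928 + 0.0452476 + 0.052912 = 0.175064
P(Coin type Copper | x) ≈ 0.2585

0.2585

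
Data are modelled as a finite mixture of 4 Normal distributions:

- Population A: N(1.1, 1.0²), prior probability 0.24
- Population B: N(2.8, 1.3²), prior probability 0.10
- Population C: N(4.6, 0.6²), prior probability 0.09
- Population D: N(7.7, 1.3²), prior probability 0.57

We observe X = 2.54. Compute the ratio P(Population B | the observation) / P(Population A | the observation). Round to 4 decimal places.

0.8860

Only the two components matter; the odds are (w_i f_i(x)) / (w_j f_j(x)).
Normal densities:
  f_A = 0.14146
  f_B = 0.300802
  f_C = 0.00183263
  f_D = 0.000116374
0.0300802 / 0.0339504 ≈ 0.8860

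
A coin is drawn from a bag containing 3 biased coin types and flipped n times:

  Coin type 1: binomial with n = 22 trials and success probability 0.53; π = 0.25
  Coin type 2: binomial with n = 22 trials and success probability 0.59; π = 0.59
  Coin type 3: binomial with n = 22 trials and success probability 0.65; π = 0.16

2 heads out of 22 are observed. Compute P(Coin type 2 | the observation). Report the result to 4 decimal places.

0.1596

The responsibility of component k is P(Z=k) f_k(x) divided by Σ_j P(Z=j) f_j(x).
Evaluate each component's likelihood at the observed value:
  f_1 = C(22,2)·0.53^2·0.47^20 = 231·0.2809·2.76667e-07 = 1.79523e-05
  f_2 = C(22,2)·0.59^2·0.41^20 = 231·0.3481·1.80168e-08 = 1.44875e-06
  f_3 = C(22,2)·0.65^2·0.35^20 = 231·0.4225·7.60958e-10 = 7.42676e-08
Prior × likelihood for each component:
  P(Z=1)·f_1 = 0.25 × 1.79523e-05 = 4.48808e-06
  P(Z=2)·f_2 = 0.59 × 1.44875e-06 = 8.54762e-07
  P(Z=3)·f_3 = 0.16 × 7.42676e-08 = 1.18828e-08
Evidence: 4.48808e-06 + 8.54762e-07 + 1.18828e-08 = 5.35473e-06
Responsibility of Coin type 2: 8.54762e-07 / 5.35473e-06 ≈ 0.1596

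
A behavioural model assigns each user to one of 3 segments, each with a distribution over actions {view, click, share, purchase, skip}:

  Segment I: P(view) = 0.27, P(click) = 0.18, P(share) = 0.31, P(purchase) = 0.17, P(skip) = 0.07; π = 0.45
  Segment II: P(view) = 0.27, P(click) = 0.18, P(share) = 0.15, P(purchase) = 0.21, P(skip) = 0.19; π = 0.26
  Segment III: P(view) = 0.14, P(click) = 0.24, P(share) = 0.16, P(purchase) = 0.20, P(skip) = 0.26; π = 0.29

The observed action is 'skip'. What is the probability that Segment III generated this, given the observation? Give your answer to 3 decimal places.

Posterior ∝ prior × likelihood, so P(k | x) ∝ P(Z=k) f_k(x); normalise over all components.
Evaluate each component's likelihood at the observed value:
  L_I = P(skip | comp) = 0.07
  L_II = P(skip | comp) = 0.19
  L_III = P(skip | comp) = 0.26
Weight by the priors:
  P(Z=I)·L_I = 0.45 × 0.07 = 0.0315
  P(Z=II)·L_II = 0.26 × 0.19 = 0.0494
  P(Z=III)·L_III = 0.29 × 0.26 = 0.0754
Normaliser: 0.0315 + 0.0494 + 0.0754 = 0.1563
P(Segment III | x) = 0.0754 / 0.1563 ≈ 0.482

0.482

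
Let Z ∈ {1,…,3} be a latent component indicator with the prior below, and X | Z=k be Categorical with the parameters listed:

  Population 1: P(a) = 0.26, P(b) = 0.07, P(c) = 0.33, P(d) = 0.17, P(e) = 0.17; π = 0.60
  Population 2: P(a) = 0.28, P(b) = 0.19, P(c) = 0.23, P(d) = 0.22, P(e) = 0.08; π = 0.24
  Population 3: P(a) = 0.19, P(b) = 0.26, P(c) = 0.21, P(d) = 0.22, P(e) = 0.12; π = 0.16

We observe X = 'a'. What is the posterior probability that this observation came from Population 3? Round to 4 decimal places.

0.1199

Apply Bayes' rule: the posterior for each component is proportional to its prior times its likelihood at x.
Component likelihoods at x = 'a':
  L_1 = 0.26
  L_2 = 0.28
  L_3 = 0.19
Weight by the priors:
  w_1·L_1 = 0.60 × 0.26 = 0.156
  w_2·L_2 = 0.24 × 0.28 = 0.0672
  w_3·L_3 = 0.16 × 0.19 = 0.0304
Denominator: 0.156 + 0.0672 + 0.0304 = 0.2536
P(Population 3 | x) = 0.0304 / 0.2536 ≈ 0.1199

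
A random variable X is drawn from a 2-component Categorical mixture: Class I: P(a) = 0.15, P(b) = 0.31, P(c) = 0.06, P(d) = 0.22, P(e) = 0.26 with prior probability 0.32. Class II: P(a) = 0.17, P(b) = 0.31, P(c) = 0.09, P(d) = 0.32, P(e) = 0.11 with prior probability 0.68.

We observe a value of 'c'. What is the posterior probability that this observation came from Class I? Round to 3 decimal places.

Posterior ∝ prior × likelihood, so P(k | x) ∝ π_k f_k(x); normalise over all components.
Categorical probabilities:
  p_I = 0.06
  p_II = 0.09
Weight by the priors:
  π_I·p_I = 0.32 × 0.06 = 0.0192
  π_II·p_II = 0.68 × 0.09 = 0.0612
Evidence: 0.0192 + 0.0612 = 0.0804
So the posterior for Class I is 0.0192 / 0.0804 ≈ 0.239.

0.239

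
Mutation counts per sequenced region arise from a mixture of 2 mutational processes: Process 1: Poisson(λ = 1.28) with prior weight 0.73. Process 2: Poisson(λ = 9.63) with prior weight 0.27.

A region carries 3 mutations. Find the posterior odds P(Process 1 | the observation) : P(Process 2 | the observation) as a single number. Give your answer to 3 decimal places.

26.858

Since P(k|x) ∝ w_k f_k(x), the posterior odds are w_i f_i(x) / (w_j f_j(x)).
Evaluate each component's likelihood at the observed value:
  f_1 = e^(−1.28)·1.28^3/3! = 0.0971811
  f_2 = e^(−9.63)·9.63^3/3! = 0.00978299
Odds = (0.73/0.27) × (0.0971811/0.00978299) = 2.7037 × 9.93368 ≈ 26.858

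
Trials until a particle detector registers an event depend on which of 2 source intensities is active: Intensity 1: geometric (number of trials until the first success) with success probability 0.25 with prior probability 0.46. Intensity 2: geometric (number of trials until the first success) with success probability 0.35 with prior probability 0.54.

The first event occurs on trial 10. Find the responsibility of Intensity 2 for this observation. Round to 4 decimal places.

By Bayes' theorem, P(k | x) = w_k f_k(x) / Σ_j w_j f_j(x).
Component likelihoods at x = 10:
  L_1 = 0.0187712
  L_2 = 0.00724917
Unnormalised posteriors:
  w_1·L_1 = 0.46 × 0.0187712 = 0.00863474
  w_2·L_2 = 0.54 × 0.00724917 = 0.00391455
Evidence: 0.00863474 + 0.00391455 = 0.0125493
P(Intensity 2 | data) = 0.00391455 / 0.0125493 ≈ 0.3119

0.3119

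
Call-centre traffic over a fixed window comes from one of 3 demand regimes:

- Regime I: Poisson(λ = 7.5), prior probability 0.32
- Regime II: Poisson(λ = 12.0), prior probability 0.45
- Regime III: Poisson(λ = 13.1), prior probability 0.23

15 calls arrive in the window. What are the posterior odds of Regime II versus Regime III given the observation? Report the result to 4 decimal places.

Since P(k|x) ∝ P(Z=k) f_k(x), the posterior odds are P(Z=i) f_i(x) / (P(Z=j) f_j(x)).
Poisson probabilities:
  p_I = e^(−7.5)·7.5^15/15! = 0.00565211
  p_II = e^(−12.0)·12.0^15/15! = 0.0723911
  p_III = e^(−13.1)·13.1^15/15! = 0.0898074
Odds = (0.45/0.23) × (0.0723911/0.0898074) = 1.95652 × 0.806071 ≈ 1.5771

1.5771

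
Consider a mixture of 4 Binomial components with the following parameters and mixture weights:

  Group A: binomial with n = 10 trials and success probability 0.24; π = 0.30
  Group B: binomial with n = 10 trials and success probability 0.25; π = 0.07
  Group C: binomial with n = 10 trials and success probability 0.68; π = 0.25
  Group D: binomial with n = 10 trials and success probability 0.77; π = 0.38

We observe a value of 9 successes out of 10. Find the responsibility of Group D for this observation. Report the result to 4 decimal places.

By Bayes' theorem, P(k | x) = w_k f_k(x) / Σ_j w_j f_j(x).
Binomial probabilities:
  p_A = 2.00777e-05
  p_B = 2.86102e-05
  p_C = 0.0994787
  p_D = 0.218849
Multiply by the mixture weights:
  w_A·p_A = 0.30 × 2.00777e-05 = 6.02332e-06
  w_B·p_B = 0.07 × 2.86102e-05 = 2.00272e-06
  w_C·p_C = 0.25 × 0.0994787 = 0.0248697
  w_D·p_D = 0.38 × 0.218849 = 0.0831626
Normaliser: 6.02332e-06 + 2.00272e-06 + 0.0248697 + 0.0831626 = 0.10804
P(Group D | the observation) ≈ 0.7697

0.7697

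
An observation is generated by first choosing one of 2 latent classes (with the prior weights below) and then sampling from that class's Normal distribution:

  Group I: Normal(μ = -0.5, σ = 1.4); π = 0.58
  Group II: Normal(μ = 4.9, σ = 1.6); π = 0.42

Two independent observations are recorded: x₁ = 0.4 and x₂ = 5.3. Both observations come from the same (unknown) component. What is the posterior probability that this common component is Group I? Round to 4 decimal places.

0.0146

The responsibility of component k is π_k f_k(x) divided by Σ_j π_j f_j(x).
Since both observations come from the same component, the likelihood for component k is f_k(x₁)·f_k(x₂).
  f_I = [(1/(1.4·√(2π)))·exp(−(0.4−-0.5)²/(2·1.4²)) = 0.284959·exp(-0.20663) = 0.231762] × [5.34351e-05] = 1.23842e-05
  f_II = [(1/(1.6·√(2π)))·exp(−(0.4−4.9)²/(2·1.6²)) = 0.249339·exp(-3.95508) = 0.00477663] × [0.241668] = 0.00115436
Unnormalised posteriors:
  π_I·f_I = 0.58 × 1.23842e-05 = 7.18285e-06
  π_II·f_II = 0.42 × 0.00115436 = 0.00048483
Evidence: 7.18285e-06 + 0.00048483 = 0.000492012
P(Group I | x₁,x₂) = 7.18285e-06 / 0.000492012 ≈ 0.0146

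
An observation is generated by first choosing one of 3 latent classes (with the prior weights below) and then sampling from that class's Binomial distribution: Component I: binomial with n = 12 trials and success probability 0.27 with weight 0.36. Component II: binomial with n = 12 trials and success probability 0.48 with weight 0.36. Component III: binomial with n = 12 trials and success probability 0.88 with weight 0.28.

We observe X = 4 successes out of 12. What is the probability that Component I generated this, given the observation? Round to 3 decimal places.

By Bayes' theorem, P(k | x) = π_k f_k(x) / Σ_j π_j f_j(x).
Binomial probabilities:
  L_I = 0.21215
  L_II = 0.140474
  L_III = 1.2764e-05
Weight by the priors:
  π_I·L_I = 0.36 × 0.21215 = 0.076374
  π_II·L_II = 0.36 × 0.140474 = 0.0505708
  π_III·L_III = 0.28 × 1.2764e-05 = 3.57391e-06
Sum: 0.076374 + 0.0505708 + 3.57391e-06 = 0.126948
P(Component I | x) ≈ 0.602

0.602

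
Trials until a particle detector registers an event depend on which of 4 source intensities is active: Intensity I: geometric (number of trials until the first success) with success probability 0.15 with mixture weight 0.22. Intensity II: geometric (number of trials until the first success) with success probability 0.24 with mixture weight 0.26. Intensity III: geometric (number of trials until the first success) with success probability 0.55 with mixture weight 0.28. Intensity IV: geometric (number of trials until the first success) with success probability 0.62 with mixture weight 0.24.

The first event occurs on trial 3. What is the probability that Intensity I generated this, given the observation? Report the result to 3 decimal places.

0.212

P(component k | x) = P(Z=k)·f_k(x) / marginal(x), where marginal(x) = Σ_j P(Z=j)·f_j(x).
Component likelihoods at x = 3:
  p_I = 0.15·(1−0.15)^2 = 0.15·0.7225 = 0.108375
  p_II = 0.24·(1−0.24)^2 = 0.24·0.5776 = 0.138624
  p_III = 0.55·(1−0.55)^2 = 0.55·0.2025 = 0.111375
  p_IV = 0.62·(1−0.62)^2 = 0.62·0.1444 = 0.089528
Weight by the priors:
  P(Z=I)·p_I = 0.22 × 0.108375 = 0.0238425
  P(Z=II)·p_II = 0.26 × 0.138624 = 0.0360422
  P(Z=III)·p_III = 0.28 × 0.111375 = 0.031185
  P(Z=IV)·p_IV = 0.24 × 0.089528 = 0.0214867
Evidence: 0.0238425 + 0.0360422 + 0.031185 + 0.0214867 = 0.112556
Responsibility of Intensity I: 0.0238425 / 0.112556 ≈ 0.212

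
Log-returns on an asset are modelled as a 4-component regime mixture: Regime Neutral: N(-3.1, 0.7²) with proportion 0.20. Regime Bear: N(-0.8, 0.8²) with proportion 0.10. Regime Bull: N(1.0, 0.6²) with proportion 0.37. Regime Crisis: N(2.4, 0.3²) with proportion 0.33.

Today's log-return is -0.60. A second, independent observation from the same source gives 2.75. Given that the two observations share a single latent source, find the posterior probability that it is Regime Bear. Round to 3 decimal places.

Posterior ∝ prior × likelihood, so P(k | x) ∝ π_k f_k(x); normalise over all components.
Since both observations come from the same component, the likelihood for component k is f_k(x₁)·f_k(x₂).
  L_Neutral = [(1/(0.7·√(2π)))·exp(−(-0.60−-3.1)²/(2·0.7²)) = 0.569918·exp(-6.37755) = 0.000968449] × [3.88911e-16] = 3.7664e-19
  L_Bear = [(1/(0.8·√(2π)))·exp(−(-0.60−-0.8)²/(2·0.8²)) = 0.498678·exp(-0.03125) = 0.483335] × [2.64171e-05] = 1.27683e-05
  L_Bull = [(1/(0.6·√(2π)))·exp(−(-0.60−1.0)²/(2·0.6²)) = 0.664904·exp(-3.55556) = 0.0189933] × [0.00945147] = 0.000179515
  L_Crisis = [(1/(0.3·√(2π)))·exp(−(-0.60−2.4)²/(2·0.3²)) = 1.329808·exp(-50.00000) = 2.56487e-22] × [0.673329] = 1.727e-22
Multiply by the mixture weights:
  π_Neutral·L_Neutral = 0.20 × 3.7664e-19 = 7.5328e-20
  π_Bear·L_Bear = 0.10 × 1.27683e-05 = 1.27683e-06
  π_Bull·L_Bull = 0.37 × 0.000179515 = 6.64204e-05
  π_Crisis·L_Crisis = 0.33 × 1.727e-22 = 5.6991e-23
Denominator: 7.5328e-20 + 1.27683e-06 + 6.64204e-05 + 5.6991e-23 = 6.76973e-05
So the posterior for Regime Bear is 1.27683e-06 / 6.76973e-05 ≈ 0.019.

0.019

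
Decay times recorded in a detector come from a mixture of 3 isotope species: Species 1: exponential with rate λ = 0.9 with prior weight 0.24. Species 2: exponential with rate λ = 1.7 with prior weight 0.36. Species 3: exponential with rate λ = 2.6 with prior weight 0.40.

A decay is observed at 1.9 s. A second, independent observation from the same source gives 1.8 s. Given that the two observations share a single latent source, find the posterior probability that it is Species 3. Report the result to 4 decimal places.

Posterior ∝ prior × likelihood, so P(k | x) ∝ π_k f_k(x); normalise over all components.
Since both observations come from the same component, the likelihood for component k is f_k(x₁)·f_k(x₂).
  L_1 = [0.9·e^(−0.9·1.9) = 0.9·e^(−1.7100) = 0.162779] × [0.178109] = 0.0289924
  L_2 = [1.7·e^(−1.7·1.9) = 1.7·e^(−3.2300) = 0.0672477] × [0.0797091] = 0.00536026
  L_3 = [2.6·e^(−2.6·1.9) = 2.6·e^(−4.9400) = 0.018602] × [0.0241254] = 0.00044878
Multiply by the mixture weights:
  π_1·L_1 = 0.24 × 0.0289924 = 0.00695818
  π_2·L_2 = 0.36 × 0.00536026 = 0.00192969
  π_3·L_3 = 0.40 × 0.00044878 = 0.000179512
Normaliser: 0.00695818 + 0.00192969 + 0.000179512 = 0.00906738
So the posterior for Species 3 is 0.000179512 / 0.00906738 ≈ 0.0198.

0.0198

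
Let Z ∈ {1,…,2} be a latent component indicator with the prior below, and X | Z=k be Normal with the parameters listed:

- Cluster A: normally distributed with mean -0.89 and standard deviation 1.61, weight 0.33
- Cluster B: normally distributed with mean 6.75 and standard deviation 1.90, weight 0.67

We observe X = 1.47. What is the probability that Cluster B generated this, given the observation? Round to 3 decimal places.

P(component k | x) = π_k·f_k(x) / marginal(x), where marginal(x) = Σ_j π_j·f_j(x).
Normal densities:
  f_A = (1/(1.61·√(2π)))·exp(−(1.47−-0.89)²/(2·1.61²)) = 0.247790·exp(-1.07434) = 0.084626
  f_B = (1/(1.90·√(2π)))·exp(−(1.47−6.75)²/(2·1.90²)) = 0.209970·exp(-3.86127) = 0.00441801
Unnormalised posteriors:
  π_A·f_A = 0.33 × 0.084626 = 0.0279266
  π_B·f_B = 0.67 × 0.00441801 = 0.00296006
Normaliser: 0.0279266 + 0.00296006 = 0.0308866
So the posterior for Cluster B is 0.00296006 / 0.0308866 ≈ 0.096.

0.096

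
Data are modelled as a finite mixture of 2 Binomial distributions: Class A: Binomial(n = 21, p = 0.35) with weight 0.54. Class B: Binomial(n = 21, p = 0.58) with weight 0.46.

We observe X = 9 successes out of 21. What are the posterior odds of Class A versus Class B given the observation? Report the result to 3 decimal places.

2.352

Since P(k|x) ∝ π_k f_k(x), the posterior odds are π_i f_i(x) / (π_j f_j(x)).
Binomial probabilities:
  f_A = C(21,9)·0.35^9·0.65^12 = 293930·7.88156e-05·0.00568801 = 0.13177
  f_B = C(21,9)·0.58^9·0.42^12 = 293930·0.00742766·3.01295e-05 = 0.065779
Odds = (0.54/0.46) × (0.13177/0.065779) = 1.17391 × 2.00322 ≈ 2.352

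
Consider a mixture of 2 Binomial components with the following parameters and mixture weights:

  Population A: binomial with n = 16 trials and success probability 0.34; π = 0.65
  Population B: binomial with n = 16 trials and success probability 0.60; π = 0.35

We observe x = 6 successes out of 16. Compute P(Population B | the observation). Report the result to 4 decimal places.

P(component k | x) = w_k·f_k(x) / marginal(x), where marginal(x) = Σ_j w_j·f_j(x).
Component likelihoods at x = 6 successes out of 16:
  f_A = C(16,6)·0.34^6·0.66^10 = 8008·0.0015448·0.0156834 = 0.194016
  f_B = C(16,6)·0.60^6·0.40^10 = 8008·0.046656·0.000104858 = 0.039177
Unnormalised posteriors:
  w_A·f_A = 0.65 × 0.194016 = 0.12611
  w_B·f_B = 0.35 × 0.039177 = 0.013712
Denominator: 0.12611 + 0.013712 = 0.139822
P(Population B | x) = 0.013712 / 0.139822 ≈ 0.0981

0.0981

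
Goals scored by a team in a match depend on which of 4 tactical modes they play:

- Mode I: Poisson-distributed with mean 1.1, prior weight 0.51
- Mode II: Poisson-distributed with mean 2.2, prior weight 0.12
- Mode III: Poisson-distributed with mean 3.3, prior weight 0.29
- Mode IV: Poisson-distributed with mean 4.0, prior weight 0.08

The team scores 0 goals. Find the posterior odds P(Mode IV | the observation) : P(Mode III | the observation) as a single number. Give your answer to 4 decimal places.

0.1370

Only the two components matter; the odds are (w_i f_i(x)) / (w_j f_j(x)).
Evaluate each component's likelihood at the observed value:
  L_I = 0.332871
  L_II = 0.110803
  L_III = 0.0368832
  L_IV = 0.0183156
Odds = (0.08/0.29) × (0.0183156/0.0368832) = 0.275862 × 0.496585 ≈ 0.1370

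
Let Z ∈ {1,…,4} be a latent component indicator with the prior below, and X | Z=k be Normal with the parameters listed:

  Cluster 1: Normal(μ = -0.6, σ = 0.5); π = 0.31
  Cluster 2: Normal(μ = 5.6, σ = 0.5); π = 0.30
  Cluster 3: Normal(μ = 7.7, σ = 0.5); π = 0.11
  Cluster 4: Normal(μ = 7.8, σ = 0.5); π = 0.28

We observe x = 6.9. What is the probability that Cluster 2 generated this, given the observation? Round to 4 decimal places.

0.1062

By Bayes' theorem, P(k | x) = π_k f_k(x) / Σ_j π_j f_j(x).
Evaluate each component's likelihood at the observed value:
  p_1 = (1/(0.5·√(2π)))·exp(−(6.9−-0.6)²/(2·0.5²)) = 0.797885·exp(-112.50000) = 1.10614e-49
  p_2 = (1/(0.5·√(2π)))·exp(−(6.9−5.6)²/(2·0.5²)) = 0.797885·exp(-3.38000) = 0.0271659
  p_3 = (1/(0.5·√(2π)))·exp(−(6.9−7.7)²/(2·0.5²)) = 0.797885·exp(-1.28000) = 0.221842
  p_4 = (1/(0.5·√(2π)))·exp(−(6.9−7.8)²/(2·0.5²)) = 0.797885·exp(-1.62000) = 0.1579
Unnormalised posteriors:
  π_1·p_1 = 0.31 × 1.10614e-49 = 3.42904e-50
  π_2·p_2 = 0.30 × 0.0271659 = 0.00814978
  π_3·p_3 = 0.11 × 0.221842 = 0.0244026
  π_4·p_4 = 0.28 × 0.1579 = 0.0442121
Evidence: 3.42904e-50 + 0.00814978 + 0.0244026 + 0.0442121 = 0.0767645
P(Cluster 2 | data) = 0.00814978 / 0.0767645 ≈ 0.1062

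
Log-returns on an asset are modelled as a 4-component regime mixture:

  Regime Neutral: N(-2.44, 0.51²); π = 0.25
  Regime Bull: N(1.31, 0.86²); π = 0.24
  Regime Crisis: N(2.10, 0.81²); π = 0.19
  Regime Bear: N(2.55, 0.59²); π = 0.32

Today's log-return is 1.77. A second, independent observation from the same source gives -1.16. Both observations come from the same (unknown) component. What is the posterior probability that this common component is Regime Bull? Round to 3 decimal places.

Posterior ∝ prior × likelihood, so P(k | x) ∝ w_k f_k(x); normalise over all components.
Since both observations come from the same component, the likelihood for component k is f_k(x₁)·f_k(x₂).
  f_Neutral = [(1/(0.51·√(2π)))·exp(−(1.77−-2.44)²/(2·0.51²)) = 0.782240·exp(-34.07170) = 1.24792e-15] × [0.0335355] = 4.18496e-17
  f_Bull = [(1/(0.86·√(2π)))·exp(−(1.77−1.31)²/(2·0.86²)) = 0.463886·exp(-0.14305) = 0.402055] × [0.00750208] = 0.00301625
  f_Crisis = [(1/(0.81·√(2π)))·exp(−(1.77−2.10)²/(2·0.81²)) = 0.492521·exp(-0.08299) = 0.453297] × [0.000149639] = 6.78307e-05
  f_Bear = [(1/(0.59·√(2π)))·exp(−(1.77−2.55)²/(2·0.59²)) = 0.676173·exp(-0.87389) = 0.282185] × [1.75354e-09] = 4.94822e-10
Weight by the priors:
  w_Neutral·f_Neutral = 0.25 × 4.18496e-17 = 1.04624e-17
  w_Bull·f_Bull = 0.24 × 0.00301625 = 0.0007239
  w_Crisis·f_Crisis = 0.19 × 6.78307e-05 = 1.28878e-05
  w_Bear·f_Bear = 0.32 × 4.94822e-10 = 1.58343e-10
Denominator: 1.04624e-17 + 0.0007239 + 1.28878e-05 + 1.58343e-10 = 0.000736788
Responsibility of Regime Bull: 0.0007239 / 0.000736788 ≈ 0.983

0.983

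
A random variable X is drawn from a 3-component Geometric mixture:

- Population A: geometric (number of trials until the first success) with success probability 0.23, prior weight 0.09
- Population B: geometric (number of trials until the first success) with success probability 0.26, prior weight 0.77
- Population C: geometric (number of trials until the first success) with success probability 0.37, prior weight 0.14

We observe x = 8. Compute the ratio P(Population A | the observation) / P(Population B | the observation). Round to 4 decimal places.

0.1366

Only the two components matter; the odds are (π_i f_i(x)) / (π_j f_j(x)).
Evaluate each component's likelihood at the observed value:
  L_A = 0.0369116
  L_B = 0.0315933
  L_C = 0.0145742
0.00332204 / 0.0243269 ≈ 0.1366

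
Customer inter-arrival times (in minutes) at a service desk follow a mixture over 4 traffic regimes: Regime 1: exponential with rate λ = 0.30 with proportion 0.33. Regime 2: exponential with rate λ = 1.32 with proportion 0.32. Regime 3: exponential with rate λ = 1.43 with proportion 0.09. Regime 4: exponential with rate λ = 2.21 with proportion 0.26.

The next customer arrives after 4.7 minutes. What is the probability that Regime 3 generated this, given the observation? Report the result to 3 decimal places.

0.006

By Bayes' theorem, P(k | x) = π_k f_k(x) / Σ_j π_j f_j(x).
Evaluate each component's likelihood at the observed value:
  f_1 = 0.30·e^(−0.30·4.7) = 0.30·e^(−1.4100) = 0.073243
  f_2 = 1.32·e^(−1.32·4.7) = 1.32·e^(−6.2040) = 0.00266815
  f_3 = 1.43·e^(−1.43·4.7) = 1.43·e^(−6.7210) = 0.00172363
  f_4 = 2.21·e^(−2.21·4.7) = 2.21·e^(−10.3870) = 6.81358e-05
Unnormalised posteriors:
  π_1·f_1 = 0.33 × 0.073243 = 0.0241702
  π_2·f_2 = 0.32 × 0.00266815 = 0.000853809
  π_3·f_3 = 0.09 × 0.00172363 = 0.000155126
  π_4·f_4 = 0.26 × 6.81358e-05 = 1.77153e-05
Normaliser: 0.0241702 + 0.000853809 + 0.000155126 + 1.77153e-05 = 0.0251968
Responsibility of Regime 3: 0.000155126 / 0.0251968 ≈ 0.006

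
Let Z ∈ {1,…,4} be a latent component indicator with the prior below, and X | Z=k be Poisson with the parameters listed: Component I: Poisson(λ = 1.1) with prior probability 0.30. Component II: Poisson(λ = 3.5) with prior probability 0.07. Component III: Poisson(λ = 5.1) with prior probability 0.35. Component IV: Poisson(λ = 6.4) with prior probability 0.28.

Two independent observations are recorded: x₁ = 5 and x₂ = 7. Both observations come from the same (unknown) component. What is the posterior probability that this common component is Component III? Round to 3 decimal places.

By Bayes' theorem, P(k | x) = P(Z=k) f_k(x) / Σ_j P(Z=j) f_j(x).
Since both observations come from the same component, the likelihood for component k is f_k(x₁)·f_k(x₂).
  L_I = [e^(−1.1)·1.1^5/5! = 0.00446744] × [0.000128705] = 5.7498e-07
  L_II = [e^(−3.5)·3.5^5/5! = 0.132169] × [0.0385492] = 0.00509499
  L_III = [e^(−5.1)·5.1^5/5! = 0.175294] × [0.108557] = 0.0190295
  L_IV = [e^(−6.4)·6.4^5/5! = 0.148674] × [0.144992] = 0.0215565
Prior × likelihood for each component:
  P(Z=I)·L_I = 0.30 × 5.7498e-07 = 1.72494e-07
  P(Z=II)·L_II = 0.07 × 0.00509499 = 0.000356649
  P(Z=III)·L_III = 0.35 × 0.0190295 = 0.00666031
  P(Z=IV)·L_IV = 0.28 × 0.0215565 = 0.00603582
Evidence: 1.72494e-07 + 0.000356649 + 0.00666031 + 0.00603582 = 0.013053
So the posterior for Component III is 0.00666031 / 0.013053 ≈ 0.510.

0.510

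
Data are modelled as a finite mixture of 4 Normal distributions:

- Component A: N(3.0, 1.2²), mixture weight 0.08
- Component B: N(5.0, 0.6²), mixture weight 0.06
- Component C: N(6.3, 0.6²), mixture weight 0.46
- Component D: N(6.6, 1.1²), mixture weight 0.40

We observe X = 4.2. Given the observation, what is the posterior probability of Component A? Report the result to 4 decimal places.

0.3460

Posterior ∝ prior × likelihood, so P(k | x) ∝ π_k f_k(x); normalise over all components.
Normal densities:
  L_A = (1/(1.2·√(2π)))·exp(−(4.2−3.0)²/(2·1.2²)) = 0.332452·exp(-0.50000) = 0.201642
  L_B = (1/(0.6·√(2π)))·exp(−(4.2−5.0)²/(2·0.6²)) = 0.664904·exp(-0.88889) = 0.27335
  L_C = (1/(0.6·√(2π)))·exp(−(4.2−6.3)²/(2·0.6²)) = 0.664904·exp(-6.12500) = 0.00145447
  L_D = (1/(1.1·√(2π)))·exp(−(4.2−6.6)²/(2·1.1²)) = 0.362675·exp(-2.38017) = 0.0335602
Unnormalised posteriors:
  π_A·L_A = 0.08 × 0.201642 = 0.0161314
  π_B·L_B = 0.06 × 0.27335 = 0.016401
  π_C·L_C = 0.46 × 0.00145447 = 0.000669057
  π_D·L_D = 0.40 × 0.0335602 = 0.0134241
Denominator: 0.0161314 + 0.016401 + 0.000669057 + 0.0134241 = 0.0466255
P(Component A | 4.2) = 0.0161314 / 0.0466255 ≈ 0.3460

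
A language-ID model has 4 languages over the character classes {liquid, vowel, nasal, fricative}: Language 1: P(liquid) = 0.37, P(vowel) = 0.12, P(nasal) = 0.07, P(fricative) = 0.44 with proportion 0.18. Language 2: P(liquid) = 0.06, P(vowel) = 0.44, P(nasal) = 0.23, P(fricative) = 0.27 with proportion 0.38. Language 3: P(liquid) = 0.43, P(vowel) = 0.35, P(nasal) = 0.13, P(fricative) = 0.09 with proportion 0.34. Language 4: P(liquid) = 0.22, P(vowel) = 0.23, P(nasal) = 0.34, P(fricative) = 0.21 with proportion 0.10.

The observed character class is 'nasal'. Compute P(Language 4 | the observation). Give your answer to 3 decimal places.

0.191

By Bayes' theorem, P(k | x) = w_k f_k(x) / Σ_j w_j f_j(x).
Evaluate each component's likelihood at the observed value:
  p_1 = 0.07
  p_2 = 0.23
  p_3 = 0.13
  p_4 = 0.34
Multiply by the mixture weights:
  w_1·p_1 = 0.18 × 0.07 = 0.0126
  w_2·p_2 = 0.38 × 0.23 = 0.0874
  w_3·p_3 = 0.34 × 0.13 = 0.0442
  w_4·p_4 = 0.10 × 0.34 = 0.034
Normaliser: 0.0126 + 0.0874 + 0.0442 + 0.034 = 0.1782
Responsibility of Language 4: 0.034 / 0.1782 ≈ 0.191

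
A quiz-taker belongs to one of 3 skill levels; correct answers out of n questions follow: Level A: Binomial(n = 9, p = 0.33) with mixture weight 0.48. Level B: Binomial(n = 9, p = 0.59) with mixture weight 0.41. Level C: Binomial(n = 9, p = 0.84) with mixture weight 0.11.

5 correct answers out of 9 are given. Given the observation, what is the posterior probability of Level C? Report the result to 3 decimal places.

Posterior ∝ prior × likelihood, so P(k | x) ∝ P(Z=k) f_k(x); normalise over all components.
Binomial probabilities:
  p_A = C(9,5)·0.33^5·0.67^4 = 126·0.00391354·0.201511 = 0.0993664
  p_B = C(9,5)·0.59^5·0.41^4 = 126·0.0714924·0.0282576 = 0.254546
  p_C = C(9,5)·0.84^5·0.16^4 = 126·0.418212·0.00065536 = 0.034534
Prior × likelihood for each component:
  P(Z=A)·p_A = 0.48 × 0.0993664 = 0.0476959
  P(Z=B)·p_B = 0.41 × 0.254546 = 0.104364
  P(Z=C)·p_C = 0.11 × 0.034534 = 0.00379874
Marginal: 0.0476959 + 0.104364 + 0.00379874 = 0.155858
So the posterior for Level C is 0.00379874 / 0.155858 ≈ 0.024.

0.024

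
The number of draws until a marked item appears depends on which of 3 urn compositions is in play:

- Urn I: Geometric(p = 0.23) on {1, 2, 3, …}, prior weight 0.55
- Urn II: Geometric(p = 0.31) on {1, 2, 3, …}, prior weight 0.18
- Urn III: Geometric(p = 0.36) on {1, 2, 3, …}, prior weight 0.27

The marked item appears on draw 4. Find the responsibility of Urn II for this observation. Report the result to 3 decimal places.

Posterior ∝ prior × likelihood, so P(k | x) ∝ π_k f_k(x); normalise over all components.
Evaluate each component's likelihood at the observed value:
  L_I = 0.105003
  L_II = 0.101838
  L_III = 0.0943718
Weight by the priors:
  π_I·L_I = 0.55 × 0.105003 = 0.0577514
  π_II·L_II = 0.18 × 0.101838 = 0.0183308
  π_III·L_III = 0.27 × 0.0943718 = 0.0254804
Marginal: 0.0577514 + 0.0183308 + 0.0254804 = 0.101563
So the posterior for Urn II is 0.0183308 / 0.101563 ≈ 0.180.

0.180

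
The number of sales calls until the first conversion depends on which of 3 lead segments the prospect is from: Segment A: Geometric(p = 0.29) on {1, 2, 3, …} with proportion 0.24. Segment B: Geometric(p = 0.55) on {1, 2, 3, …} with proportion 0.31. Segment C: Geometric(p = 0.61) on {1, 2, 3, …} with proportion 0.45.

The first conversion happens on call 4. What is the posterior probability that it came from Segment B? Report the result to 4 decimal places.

Apply Bayes' rule: the posterior for each component is proportional to its prior times its likelihood at x.
Component likelihoods at x = 4:
  L_A = 0.29·(1−0.29)^3 = 0.29·0.357911 = 0.103794
  L_B = 0.55·(1−0.55)^3 = 0.55·0.091125 = 0.0501187
  L_C = 0.61·(1−0.61)^3 = 0.61·0.059319 = 0.0361846
Multiply by the mixture weights:
  w_A·L_A = 0.24 × 0.103794 = 0.0249106
  w_B·L_B = 0.31 × 0.0501187 = 0.0155368
  w_C·L_C = 0.45 × 0.0361846 = 0.0162831
Evidence: 0.0249106 + 0.0155368 + 0.0162831 = 0.0567305
P(Segment B | data) = 0.0155368 / 0.0567305 ≈ 0.2739

0.2739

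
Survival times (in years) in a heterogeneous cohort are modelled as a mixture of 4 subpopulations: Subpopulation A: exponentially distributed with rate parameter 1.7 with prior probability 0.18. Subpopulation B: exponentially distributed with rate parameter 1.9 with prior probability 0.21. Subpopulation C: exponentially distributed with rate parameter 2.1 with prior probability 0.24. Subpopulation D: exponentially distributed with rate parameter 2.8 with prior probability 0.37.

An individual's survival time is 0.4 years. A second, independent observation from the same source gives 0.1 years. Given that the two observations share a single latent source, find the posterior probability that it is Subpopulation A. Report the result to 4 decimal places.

Posterior ∝ prior × likelihood, so P(k | x) ∝ P(Z=k) f_k(x); normalise over all components.
Since both observations come from the same component, the likelihood for component k is f_k(x₁)·f_k(x₂).
  f_A = [0.861249] × [1.43423] = 1.23523
  f_B = [0.888566] × [1.57122] = 1.39614
  f_C = [0.906592] × [1.70223] = 1.54323
  f_D = [0.913583] × [2.11619] = 1.93332
Weight by the priors:
  P(Z=A)·f_A = 0.18 × 1.23523 = 0.222341
  P(Z=B)·f_B = 0.21 × 1.39614 = 0.293188
  P(Z=C)·f_C = 0.24 × 1.54323 = 0.370374
  P(Z=D)·f_D = 0.37 × 1.93332 = 0.715328
Normaliser: 0.222341 + 0.293188 + 0.370374 + 0.715328 = 1.60123
So the posterior for Subpopulation A is 0.222341 / 1.60123 ≈ 0.1389.

0.1389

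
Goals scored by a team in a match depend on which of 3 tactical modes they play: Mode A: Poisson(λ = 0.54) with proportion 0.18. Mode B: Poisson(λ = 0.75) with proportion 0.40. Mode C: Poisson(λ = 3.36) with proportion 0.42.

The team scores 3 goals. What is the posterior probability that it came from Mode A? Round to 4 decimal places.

0.0254

By Bayes' theorem, P(k | x) = w_k f_k(x) / Σ_j w_j f_j(x).
Component likelihoods at x = 3 goals:
  p_A = 0.0152936
  p_B = 0.0332133
  p_C = 0.219602
Multiply by the mixture weights:
  w_A·p_A = 0.18 × 0.0152936 = 0.00275286
  w_B·p_B = 0.40 × 0.0332133 = 0.0132853
  w_C·p_C = 0.42 × 0.219602 = 0.092233
Normaliser: 0.00275286 + 0.0132853 + 0.092233 = 0.108271
P(Mode A | the observation) = 0.00275286 / 0.108271 ≈ 0.0254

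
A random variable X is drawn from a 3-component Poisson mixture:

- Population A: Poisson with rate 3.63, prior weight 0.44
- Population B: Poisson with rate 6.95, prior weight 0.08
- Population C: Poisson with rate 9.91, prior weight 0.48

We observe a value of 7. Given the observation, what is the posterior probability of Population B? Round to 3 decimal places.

Apply Bayes' rule: the posterior for each component is proportional to its prior times its likelihood at x.
Component likelihoods at x = 7:
  L_A = e^(−3.63)·3.63^7/7! = 0.0436945
  L_B = e^(−6.95)·6.95^7/7! = 0.148976
  L_C = e^(−9.91)·9.91^7/7! = 0.0925181
Unnormalised posteriors:
  π_A·L_A = 0.44 × 0.0436945 = 0.0192256
  π_B·L_B = 0.08 × 0.148976 = 0.0119181
  π_C·L_C = 0.48 × 0.0925181 = 0.0444087
Normaliser: 0.0192256 + 0.0119181 + 0.0444087 = 0.0755524
P(Population B | the observation) = 0.0119181 / 0.0755524 ≈ 0.158

0.158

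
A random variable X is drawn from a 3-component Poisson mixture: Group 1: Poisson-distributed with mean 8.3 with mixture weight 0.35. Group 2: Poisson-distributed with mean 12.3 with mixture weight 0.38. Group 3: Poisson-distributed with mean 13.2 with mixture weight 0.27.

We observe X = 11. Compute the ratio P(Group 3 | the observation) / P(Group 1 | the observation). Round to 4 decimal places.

0.9456

The posterior odds equal the prior odds times the likelihood ratio: (π_i/π_j)·(f_i(x)/f_j(x)).
Component likelihoods at x = 11:
  L_1 = e^(−8.3)·8.3^11/11! = 0.0801787
  L_2 = e^(−12.3)·12.3^11/11! = 0.111168
  L_3 = e^(−13.2)·13.2^11/11! = 0.0982812
Odds = (0.27/0.35) × (0.0982812/0.0801787) = 0.771429 × 1.22578 ≈ 0.9456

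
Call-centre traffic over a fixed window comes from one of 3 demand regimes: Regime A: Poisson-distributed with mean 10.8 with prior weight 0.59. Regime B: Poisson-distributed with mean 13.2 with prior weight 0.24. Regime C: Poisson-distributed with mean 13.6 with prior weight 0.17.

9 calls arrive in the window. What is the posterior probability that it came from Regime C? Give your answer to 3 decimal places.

P(component k | x) = π_k·f_k(x) / marginal(x), where marginal(x) = Σ_j π_j·f_j(x).
Component likelihoods at x = 9 calls:
  f_A = e^(−10.8)·10.8^9/9! = 0.112375
  f_B = e^(−13.2)·13.2^9/9! = 0.0620462
  f_C = e^(−13.6)·13.6^9/9! = 0.0544104
Prior × likelihood for each component:
  π_A·f_A = 0.59 × 0.112375 = 0.0663014
  π_B·f_B = 0.24 × 0.0620462 = 0.0148911
  π_C·f_C = 0.17 × 0.0544104 = 0.00924977
Normaliser: 0.0663014 + 0.0148911 + 0.00924977 = 0.0904422
Responsibility of Regime C: 0.00924977 / 0.0904422 ≈ 0.102

0.102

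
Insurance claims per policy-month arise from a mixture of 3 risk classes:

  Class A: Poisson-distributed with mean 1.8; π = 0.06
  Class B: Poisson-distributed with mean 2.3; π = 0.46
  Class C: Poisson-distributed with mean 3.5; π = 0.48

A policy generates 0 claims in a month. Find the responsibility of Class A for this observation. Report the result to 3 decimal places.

0.141

By Bayes' theorem, P(k | x) = w_k f_k(x) / Σ_j w_j f_j(x).
Component likelihoods at x = 0 claims:
  p_A = e^(−1.8)·1.8^0/0! = 0.165299
  p_B = e^(−2.3)·2.3^0/0! = 0.100259
  p_C = e^(−3.5)·3.5^0/0! = 0.0301974
Multiply by the mixture weights:
  w_A·p_A = 0.06 × 0.165299 = 0.00991793
  w_B·p_B = 0.46 × 0.100259 = 0.0461191
  w_C·p_C = 0.48 × 0.0301974 = 0.0144947
Sum: 0.00991793 + 0.0461191 + 0.0144947 = 0.0705317
P(Class A | the observation) = 0.00991793 / 0.0705317 ≈ 0.141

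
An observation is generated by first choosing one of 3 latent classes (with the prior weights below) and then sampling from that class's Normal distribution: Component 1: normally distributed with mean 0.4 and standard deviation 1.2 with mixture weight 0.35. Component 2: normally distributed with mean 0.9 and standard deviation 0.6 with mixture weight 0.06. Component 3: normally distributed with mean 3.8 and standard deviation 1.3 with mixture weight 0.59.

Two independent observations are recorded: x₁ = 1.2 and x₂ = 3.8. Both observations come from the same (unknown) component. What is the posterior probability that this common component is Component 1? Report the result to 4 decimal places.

0.0693

P(component k | x) = π_k·f_k(x) / marginal(x), where marginal(x) = Σ_j π_j·f_j(x).
Since both observations come from the same component, the likelihood for component k is f_k(x₁)·f_k(x₂).
  L_1 = [(1/(1.2·√(2π)))·exp(−(1.2−0.4)²/(2·1.2²)) = 0.332452·exp(-0.22222) = 0.266207] × [0.00600508] = 0.00159859
  L_2 = [(1/(0.6·√(2π)))·exp(−(1.2−0.9)²/(2·0.6²)) = 0.664904·exp(-0.12500) = 0.586776] × [5.62287e-06] = 3.29936e-06
  L_3 = [(1/(1.3·√(2π)))·exp(−(1.2−3.8)²/(2·1.3²)) = 0.306879·exp(-2.00000) = 0.0415315] × [0.306879] = 0.0127451
Weight by the priors:
  π_1·L_1 = 0.35 × 0.00159859 = 0.000559508
  π_2·L_2 = 0.06 × 3.29936e-06 = 1.97962e-07
  π_3·L_3 = 0.59 × 0.0127451 = 0.00751963
Normaliser: 0.000559508 + 1.97962e-07 + 0.00751963 = 0.00807934
Responsibility of Component 1: 0.000559508 / 0.00807934 ≈ 0.0693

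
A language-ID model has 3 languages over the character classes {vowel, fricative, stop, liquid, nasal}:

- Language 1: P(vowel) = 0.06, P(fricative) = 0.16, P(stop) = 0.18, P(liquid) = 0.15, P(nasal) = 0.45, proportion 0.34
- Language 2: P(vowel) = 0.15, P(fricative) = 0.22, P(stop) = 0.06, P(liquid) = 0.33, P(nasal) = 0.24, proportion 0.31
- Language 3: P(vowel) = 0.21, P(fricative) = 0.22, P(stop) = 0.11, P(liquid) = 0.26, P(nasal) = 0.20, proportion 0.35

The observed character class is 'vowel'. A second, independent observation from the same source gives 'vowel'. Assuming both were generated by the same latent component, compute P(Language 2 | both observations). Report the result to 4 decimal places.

0.2951

Posterior ∝ prior × likelihood, so P(k | x) ∝ π_k f_k(x); normalise over all components.
Since both observations come from the same component, the likelihood for component k is f_k(x₁)·f_k(x₂).
  p_1 = [0.06] × [0.06] = 0.0036
  p_2 = [0.15] × [0.15] = 0.0225
  p_3 = [0.21] × [0.21] = 0.0441
Unnormalised posteriors:
  π_1·p_1 = 0.34 × 0.0036 = 0.001224
  π_2·p_2 = 0.31 × 0.0225 = 0.006975
  π_3·p_3 = 0.35 × 0.0441 = 0.015435
Sum: 0.001224 + 0.006975 + 0.015435 = 0.023634
P(Language 2 | x₁, x₂) ≈ 0.2951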